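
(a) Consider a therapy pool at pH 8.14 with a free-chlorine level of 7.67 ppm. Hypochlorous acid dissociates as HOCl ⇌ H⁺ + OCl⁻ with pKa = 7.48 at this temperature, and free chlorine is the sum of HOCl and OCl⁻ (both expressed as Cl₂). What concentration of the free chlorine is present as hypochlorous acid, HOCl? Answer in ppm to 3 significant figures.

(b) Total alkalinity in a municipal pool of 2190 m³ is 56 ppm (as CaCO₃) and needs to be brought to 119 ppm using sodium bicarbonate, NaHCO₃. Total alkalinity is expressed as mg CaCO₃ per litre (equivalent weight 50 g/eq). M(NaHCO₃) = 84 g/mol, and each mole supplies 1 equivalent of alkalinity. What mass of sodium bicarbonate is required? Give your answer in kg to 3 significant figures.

(a) [OCl⁻]/[HOCl] = 10^(pH − pKa) = 10^(8.14 − 7.48) = 10^0.66 = 4.571.
(a) Fraction as HOCl = 1 / (1 + 4.571) = 0.1795.
(a) HOCl = 0.1795 × 7.67 ppm = 1.377 ppm.

(b) Volume: 2190 m³ = 2,190,000 L.
(b) Alkalinity to add: (119 − 56) = 63 mg/L as CaCO₃ × 2,190,000 L = 138,000 g as CaCO₃.
(b) Equivalents: 138,000 g ÷ 50 g/eq = 2759 eq.
(b) NaHCO₃ supplies 1 eq per mole → 2759 mol.
(b) Mass: 2759 mol × 84 g/mol = 231,800 g.

(a) 1.38 ppm; (b) 232 kg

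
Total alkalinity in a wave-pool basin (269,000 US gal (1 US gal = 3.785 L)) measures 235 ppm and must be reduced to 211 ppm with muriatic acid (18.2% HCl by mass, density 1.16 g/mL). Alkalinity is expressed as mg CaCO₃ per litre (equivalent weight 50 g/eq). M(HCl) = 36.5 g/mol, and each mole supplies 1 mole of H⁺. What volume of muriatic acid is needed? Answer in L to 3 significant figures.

Volume: 269,000 US gal × 3.785 L/gal = 1,018,165 L.
Alkalinity to neutralize: (235 − 211) = 24 mg/L as CaCO₃ × 1,018,165 L = 24,440 g as CaCO₃.
Equivalents of H⁺ required: 24,440 ÷ 50 g/eq = 488.7 eq = 488.7 mol HCl.
Mass of HCl: 488.7 × 36.5 = 17,840 g.
Mass of 18.2% solution: 17,840 / 0.182 = 98,010 g.
Volume: 98,010 g ÷ 1.16 g/mL = 84,490 mL.

84.5 L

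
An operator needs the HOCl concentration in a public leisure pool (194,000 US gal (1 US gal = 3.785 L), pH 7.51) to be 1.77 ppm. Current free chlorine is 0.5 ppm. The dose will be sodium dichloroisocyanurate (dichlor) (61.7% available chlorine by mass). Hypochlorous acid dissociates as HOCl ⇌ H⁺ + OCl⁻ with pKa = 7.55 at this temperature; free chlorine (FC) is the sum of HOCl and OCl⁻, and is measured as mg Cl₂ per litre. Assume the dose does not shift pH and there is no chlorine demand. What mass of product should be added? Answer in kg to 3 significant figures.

Volume: 194,000 US gal × 3.785 L/gal = 734,290 L.
[OCl⁻]/[HOCl] = 10^(pH − pKa) = 10^(7.51 − 7.55) = 0.912; fraction as HOCl = 1/(1 + 0.912) = 0.523.
Free chlorine required for 1.77 ppm HOCl: 1.77 / 0.523 = 3.384 ppm.
FC to add: 3.384 − 0.5 = 2.884 mg/L as Cl₂.
Cl₂ equivalent: 2.884 mg/L × 734,290 L = 2118 g.
Product at 61.7% available Cl: 2118 / 0.617 = 3433 g.

3.43 kg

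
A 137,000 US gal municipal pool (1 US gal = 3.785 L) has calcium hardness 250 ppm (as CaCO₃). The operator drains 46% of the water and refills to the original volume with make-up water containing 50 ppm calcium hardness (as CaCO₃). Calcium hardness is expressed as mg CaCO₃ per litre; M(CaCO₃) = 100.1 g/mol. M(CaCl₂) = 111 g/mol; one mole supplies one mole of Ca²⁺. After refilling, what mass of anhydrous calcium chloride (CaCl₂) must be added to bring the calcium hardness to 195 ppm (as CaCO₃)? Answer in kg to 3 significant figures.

Volume: 137,000 US gal × 3.785 L/gal = 518,545 L.
After draining 46% and refilling: 250 × 0.54 + 50 × 0.46 = 158 ppm.
Deficit to target: 195 − 158 = 37 mg/L.
As CaCO₃: 37 mg/L × 518,545 L = 19,190 g; ÷ 100.1 = 191.7 mol Ca²⁺.
Mass: 191.7 × 111 = 21,280 g.

21.3 kg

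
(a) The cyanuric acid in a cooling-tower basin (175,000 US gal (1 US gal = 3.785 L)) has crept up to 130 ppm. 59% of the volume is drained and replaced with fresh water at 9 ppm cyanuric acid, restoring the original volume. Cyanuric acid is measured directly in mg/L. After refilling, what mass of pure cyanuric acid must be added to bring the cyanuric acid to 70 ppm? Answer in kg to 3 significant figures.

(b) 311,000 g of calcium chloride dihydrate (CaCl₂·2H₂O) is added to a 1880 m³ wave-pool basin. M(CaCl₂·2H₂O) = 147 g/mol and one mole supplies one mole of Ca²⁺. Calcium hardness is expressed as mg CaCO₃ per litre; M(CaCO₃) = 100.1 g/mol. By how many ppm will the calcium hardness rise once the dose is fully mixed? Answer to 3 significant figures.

(a) 7.54 kg; (b) 113 ppm

(a) Volume: 175,000 US gal × 3.785 L/gal = 662,375 L.
(a) After draining 59% and refilling: 130 × 0.41 + 9 × 0.59 = 58.61 ppm.
(a) Deficit to target: 70 − 58.61 = 11.39 mg/L.
(a) Mass: 11.39 mg/L × 662,375 L = 7544 g cyanuric acid.

(b) Volume: 1880 m³ = 1,880,000 L.
(b) Moles of Ca²⁺: 311,000 g ÷ 147 g/mol = 2116 mol.
(b) As CaCO₃: 2116 mol × 100.1 g/mol = 211,800 g.
(b) Rise: 211,800 g / 1,880,000 L × 1000 = 112.6 mg/L.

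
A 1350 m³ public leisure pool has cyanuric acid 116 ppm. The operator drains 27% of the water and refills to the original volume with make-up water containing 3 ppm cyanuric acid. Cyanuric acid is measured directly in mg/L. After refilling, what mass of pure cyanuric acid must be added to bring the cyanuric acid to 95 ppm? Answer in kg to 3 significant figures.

Volume: 1350 m³ = 1,350,000 L.
After draining 27% and refilling: 116 × 0.73 + 3 × 0.27 = 85.49 ppm.
Deficit to target: 95 − 85.49 = 9.51 mg/L.
Mass: 9.51 mg/L × 1,350,000 L = 12,840 g cyanuric acid.

12.8 kg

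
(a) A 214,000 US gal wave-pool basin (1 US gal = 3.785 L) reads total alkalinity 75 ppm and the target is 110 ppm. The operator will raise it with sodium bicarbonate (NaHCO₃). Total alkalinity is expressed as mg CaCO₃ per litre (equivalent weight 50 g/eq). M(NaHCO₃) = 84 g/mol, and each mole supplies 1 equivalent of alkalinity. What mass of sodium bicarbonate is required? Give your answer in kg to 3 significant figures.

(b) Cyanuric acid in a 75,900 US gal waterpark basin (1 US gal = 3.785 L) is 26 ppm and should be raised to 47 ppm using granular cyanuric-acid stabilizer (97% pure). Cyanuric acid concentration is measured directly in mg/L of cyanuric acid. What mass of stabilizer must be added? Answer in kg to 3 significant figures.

(a) 47.6 kg; (b) 6.22 kg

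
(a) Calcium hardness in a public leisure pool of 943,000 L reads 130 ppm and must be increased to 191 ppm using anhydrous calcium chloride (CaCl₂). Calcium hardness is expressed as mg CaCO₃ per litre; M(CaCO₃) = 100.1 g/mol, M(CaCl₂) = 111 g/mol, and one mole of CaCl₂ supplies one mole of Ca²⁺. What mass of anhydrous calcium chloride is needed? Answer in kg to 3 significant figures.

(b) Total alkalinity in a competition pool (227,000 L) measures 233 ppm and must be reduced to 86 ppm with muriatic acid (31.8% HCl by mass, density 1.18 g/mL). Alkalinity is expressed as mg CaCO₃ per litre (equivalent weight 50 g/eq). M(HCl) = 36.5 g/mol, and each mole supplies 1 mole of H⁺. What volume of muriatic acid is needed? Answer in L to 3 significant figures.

(a) Hardness to add: (191 − 130) = 61 mg/L as CaCO₃ × 943,000 L = 57,520 g as CaCO₃.
(a) Moles of Ca²⁺ (1 mol Ca²⁺ ≡ 1 mol CaCO₃): 57,520 / 100.1 g/mol = 574.7 mol.
(a) Mass of CaCl₂: 574.7 × 111 = 63,790 g.

(b) Alkalinity to neutralize: (233 − 86) = 147 mg/L as CaCO₃ × 227,000 L = 33,370 g as CaCO₃.
(b) Equivalents of H⁺ required: 33,370 ÷ 50 g/eq = 667.4 eq = 667.4 mol HCl.
(b) Mass of HCl: 667.4 × 36.5 = 24,360 g.
(b) Mass of 31.8% solution: 24,360 / 0.318 = 76,600 g.
(b) Volume: 76,600 g ÷ 1.18 g/mL = 64,920 mL.

(a) 63.8 kg; (b) 64.9 L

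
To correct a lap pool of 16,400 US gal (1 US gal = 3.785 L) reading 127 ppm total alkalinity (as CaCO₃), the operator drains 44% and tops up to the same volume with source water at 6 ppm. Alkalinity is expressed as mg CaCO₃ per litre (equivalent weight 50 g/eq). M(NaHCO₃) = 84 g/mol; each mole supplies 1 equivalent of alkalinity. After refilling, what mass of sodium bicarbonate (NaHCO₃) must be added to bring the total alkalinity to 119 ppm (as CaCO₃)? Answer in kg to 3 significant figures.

Volume: 16,400 US gal × 3.785 L/gal = 62,074 L.
After draining 44% and refilling: 127 × 0.56 + 6 × 0.44 = 73.76 ppm.
Deficit to target: 119 − 73.76 = 45.24 mg/L.
As CaCO₃: 45.24 mg/L × 62,074 L = 2808 g; ÷ 50 g/eq ÷ 1 = 56.16 mol NaHCO₃.
Mass: 56.16 × 84 = 4718 g.

4.72 kg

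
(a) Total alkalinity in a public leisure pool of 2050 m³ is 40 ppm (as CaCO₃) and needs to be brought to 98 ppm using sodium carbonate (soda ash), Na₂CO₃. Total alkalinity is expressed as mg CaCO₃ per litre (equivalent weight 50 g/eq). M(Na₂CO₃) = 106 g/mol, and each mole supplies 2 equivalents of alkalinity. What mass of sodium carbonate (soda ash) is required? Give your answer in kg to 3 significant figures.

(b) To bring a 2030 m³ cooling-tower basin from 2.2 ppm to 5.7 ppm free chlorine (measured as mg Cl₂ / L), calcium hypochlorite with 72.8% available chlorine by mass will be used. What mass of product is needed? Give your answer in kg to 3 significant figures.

(a) Volume: 2050 m³ = 2,050,000 L.
(a) Alkalinity to add: (98 − 40) = 58 mg/L as CaCO₃ × 2,050,000 L = 118,900 g as CaCO₃.
(a) Equivalents: 118,900 g ÷ 50 g/eq = 2378 eq.
(a) Each mole of Na₂CO₃ supplies 2 eq, so 2378 / 2 = 1189 mol.
(a) Mass: 1189 mol × 106 g/mol = 126,000 g.

(b) Volume: 2030 m³ = 2,030,000 L.
(b) Chlorine deficit: 5.7 − 2.2 = 3.5 ppm = 3.5 mg/L as Cl₂.
(b) Cl₂ equivalent needed: 3.5 mg/L × 2,030,000 L = 7,105,000 mg = 7105 g.
(b) Product at 72.8% available chlorine: 7105 / 0.728 = 9760 g.

(a) 126 kg; (b) 9.76 kg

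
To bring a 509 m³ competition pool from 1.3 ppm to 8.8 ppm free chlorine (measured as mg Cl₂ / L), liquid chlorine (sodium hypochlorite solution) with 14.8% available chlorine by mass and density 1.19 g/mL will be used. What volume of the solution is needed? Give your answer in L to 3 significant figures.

Volume: 509 m³ = 509,000 L.
Chlorine deficit: 8.8 − 1.3 = 7.5 ppm = 7.5 mg/L as Cl₂.
Cl₂ equivalent needed: 7.5 mg/L × 509,000 L = 3,818,000 mg = 3818 g.
Product at 14.8% available chlorine: 3818 / 0.148 = 25,790 g.
Volume at density 1.19 g/mL: 25,790 g ÷ 1.19 g/mL = 21,680 mL.

21.7 L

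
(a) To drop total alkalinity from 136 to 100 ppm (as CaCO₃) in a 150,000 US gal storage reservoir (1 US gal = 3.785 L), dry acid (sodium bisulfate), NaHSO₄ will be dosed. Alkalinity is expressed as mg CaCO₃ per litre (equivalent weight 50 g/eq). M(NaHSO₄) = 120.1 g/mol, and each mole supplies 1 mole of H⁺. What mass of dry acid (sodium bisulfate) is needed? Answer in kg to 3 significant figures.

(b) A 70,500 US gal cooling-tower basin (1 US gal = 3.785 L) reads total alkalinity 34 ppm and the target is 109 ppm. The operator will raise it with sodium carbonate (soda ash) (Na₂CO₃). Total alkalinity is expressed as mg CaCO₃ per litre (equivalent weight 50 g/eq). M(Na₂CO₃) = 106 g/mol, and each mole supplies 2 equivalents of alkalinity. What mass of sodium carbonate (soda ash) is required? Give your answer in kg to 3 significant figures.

(a) Volume: 150,000 US gal × 3.785 L/gal = 567,750 L.
(a) Alkalinity to neutralize: (136 − 100) = 36 mg/L as CaCO₃ × 567,750 L = 20,440 g as CaCO₃.
(a) Equivalents of H⁺ required: 20,440 ÷ 50 g/eq = 408.8 eq = 408.8 mol NaHSO₄.
(a) Mass of NaHSO₄: 408.8 × 120.1 = 49,090 g.

(b) Volume: 70,500 US gal × 3.785 L/gal = 266,842 L.
(b) Alkalinity to add: (109 − 34) = 75 mg/L as CaCO₃ × 266,842 L = 20,010 g as CaCO₃.
(b) Equivalents: 20,010 g ÷ 50 g/eq = 400.3 eq.
(b) Each mole of Na₂CO₃ supplies 2 eq, so 400.3 / 2 = 200.1 mol.
(b) Mass: 200.1 mol × 106 g/mol = 21,210 g.

(a) 49.1 kg; (b) 21.2 kg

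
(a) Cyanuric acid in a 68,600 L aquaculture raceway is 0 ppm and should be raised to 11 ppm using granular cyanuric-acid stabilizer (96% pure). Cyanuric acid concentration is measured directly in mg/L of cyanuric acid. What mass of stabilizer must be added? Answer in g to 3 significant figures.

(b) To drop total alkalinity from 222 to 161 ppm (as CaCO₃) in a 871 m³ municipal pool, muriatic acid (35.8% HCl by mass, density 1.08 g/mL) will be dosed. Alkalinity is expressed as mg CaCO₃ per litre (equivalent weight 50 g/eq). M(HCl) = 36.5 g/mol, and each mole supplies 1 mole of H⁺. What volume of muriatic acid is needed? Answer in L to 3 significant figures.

(a) 786 g; (b) 100 L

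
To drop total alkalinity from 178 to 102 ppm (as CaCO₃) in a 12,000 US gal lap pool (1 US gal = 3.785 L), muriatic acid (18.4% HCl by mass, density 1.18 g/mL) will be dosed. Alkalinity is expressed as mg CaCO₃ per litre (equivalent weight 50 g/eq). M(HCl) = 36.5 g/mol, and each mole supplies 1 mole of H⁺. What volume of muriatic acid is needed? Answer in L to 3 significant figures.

11.6 L

Volume: 12,000 US gal × 3.785 L/gal = 45,420 L.
Alkalinity to neutralize: (178 − 102) = 76 mg/L as CaCO₃ × 45,420 L = 3452 g as CaCO₃.
Equivalents of H⁺ required: 3452 ÷ 50 g/eq = 69.04 eq = 69.04 mol HCl.
Mass of HCl: 69.04 × 36.5 = 2520 g.
Mass of 18.4% solution: 2520 / 0.184 = 13,700 g.
Volume: 13,700 g ÷ 1.18 g/mL = 11,610 mL.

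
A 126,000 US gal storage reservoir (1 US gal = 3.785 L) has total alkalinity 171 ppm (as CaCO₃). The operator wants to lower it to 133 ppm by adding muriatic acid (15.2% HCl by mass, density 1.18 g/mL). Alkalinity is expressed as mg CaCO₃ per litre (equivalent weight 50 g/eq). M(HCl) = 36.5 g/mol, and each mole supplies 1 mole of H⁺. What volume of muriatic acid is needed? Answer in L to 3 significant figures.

73.8 L

Volume: 126,000 US gal × 3.785 L/gal = 476,910 L.
Alkalinity to neutralize: (171 − 133) = 38 mg/L as CaCO₃ × 476,910 L = 18,120 g as CaCO₃.
Equivalents of H⁺ required: 18,120 ÷ 50 g/eq = 362.5 eq = 362.5 mol HCl.
Mass of HCl: 362.5 × 36.5 = 13,230 g.
Mass of 15.2% solution: 13,230 / 0.152 = 87,040 g.
Volume: 87,040 g ÷ 1.18 g/mL = 73,760 mL.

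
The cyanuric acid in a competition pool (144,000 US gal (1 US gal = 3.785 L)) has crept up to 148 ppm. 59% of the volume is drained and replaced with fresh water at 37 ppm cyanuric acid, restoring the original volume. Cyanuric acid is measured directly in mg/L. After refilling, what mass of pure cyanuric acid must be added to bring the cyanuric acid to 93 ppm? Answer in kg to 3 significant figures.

5.72 kg

Volume: 144,000 US gal × 3.785 L/gal = 545,040 L.
After draining 59% and refilling: 148 × 0.41 + 37 × 0.59 = 82.51 ppm.
Deficit to target: 93 − 82.51 = 10.49 mg/L.
Mass: 10.49 mg/L × 545,040 L = 5717 g cyanuric acid.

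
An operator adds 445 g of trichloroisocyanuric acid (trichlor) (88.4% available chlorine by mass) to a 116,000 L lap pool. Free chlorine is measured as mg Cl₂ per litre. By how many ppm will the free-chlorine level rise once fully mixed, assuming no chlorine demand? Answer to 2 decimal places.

3.39 ppm

Available chlorine delivered: 445 g × 0.884 = 393.4 g as Cl₂.
Concentration rise: 393.4 g / 116,000 L = 3.391 mg/L = 3.39 ppm.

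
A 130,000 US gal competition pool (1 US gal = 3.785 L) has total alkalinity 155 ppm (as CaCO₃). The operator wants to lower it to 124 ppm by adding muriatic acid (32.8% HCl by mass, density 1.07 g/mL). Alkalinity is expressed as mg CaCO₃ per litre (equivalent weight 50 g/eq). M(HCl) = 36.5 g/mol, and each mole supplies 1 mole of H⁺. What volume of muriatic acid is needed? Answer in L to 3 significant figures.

Volume: 130,000 US gal × 3.785 L/gal = 492,050 L.
Alkalinity to neutralize: (155 − 124) = 31 mg/L as CaCO₃ × 492,050 L = 15,250 g as CaCO₃.
Equivalents of H⁺ required: 15,250 ÷ 50 g/eq = 305.1 eq = 305.1 mol HCl.
Mass of HCl: 305.1 × 36.5 = 11,140 g.
Mass of 32.8% solution: 11,140 / 0.328 = 33,950 g.
Volume: 33,950 g ÷ 1.07 g/mL = 31,730 mL.

31.7 L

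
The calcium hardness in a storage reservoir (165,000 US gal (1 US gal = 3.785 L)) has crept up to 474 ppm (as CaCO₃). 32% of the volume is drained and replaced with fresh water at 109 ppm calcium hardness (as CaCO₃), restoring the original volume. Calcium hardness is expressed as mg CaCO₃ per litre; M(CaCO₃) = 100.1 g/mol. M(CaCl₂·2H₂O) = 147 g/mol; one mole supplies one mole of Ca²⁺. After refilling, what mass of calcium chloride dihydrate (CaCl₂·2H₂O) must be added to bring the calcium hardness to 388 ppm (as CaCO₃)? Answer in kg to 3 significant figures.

Volume: 165,000 US gal × 3.785 L/gal = 624,525 L.
After draining 32% and refilling: 474 × 0.68 + 109 × 0.32 = 357.2 ppm.
Deficit to target: 388 − 357.2 = 30.8 mg/L.
As CaCO₃: 30.8 mg/L × 624,525 L = 19,240 g; ÷ 100.1 = 192.2 mol Ca²⁺.
Mass: 192.2 × 147 = 28,250 g.

28.2 kg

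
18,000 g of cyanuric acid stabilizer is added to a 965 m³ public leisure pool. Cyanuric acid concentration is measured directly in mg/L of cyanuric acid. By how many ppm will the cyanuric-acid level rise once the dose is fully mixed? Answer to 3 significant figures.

18.7 ppm

Volume: 965 m³ = 965,000 L.
Rise: 18,000 g / 965,000 L × 1000 = 18.65 mg/L.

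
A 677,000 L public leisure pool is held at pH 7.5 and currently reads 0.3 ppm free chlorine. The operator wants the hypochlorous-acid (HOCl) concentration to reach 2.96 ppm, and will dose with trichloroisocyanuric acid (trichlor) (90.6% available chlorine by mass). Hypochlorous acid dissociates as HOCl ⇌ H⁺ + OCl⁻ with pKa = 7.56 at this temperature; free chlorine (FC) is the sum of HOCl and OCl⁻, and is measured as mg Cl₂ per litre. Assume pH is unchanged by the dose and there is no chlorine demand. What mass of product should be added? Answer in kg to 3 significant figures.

3.91 kg

[OCl⁻]/[HOCl] = 10^(pH − pKa) = 10^(7.5 − 7.56) = 0.871; fraction as HOCl = 1/(1 + 0.871) = 0.5345.
Free chlorine required for 2.96 ppm HOCl: 2.96 / 0.5345 = 5.538 ppm.
FC to add: 5.538 − 0.3 = 5.238 mg/L as Cl₂.
Cl₂ equivalent: 5.238 mg/L × 677,000 L = 3546 g.
Product at 90.6% available Cl: 3546 / 0.906 = 3914 g.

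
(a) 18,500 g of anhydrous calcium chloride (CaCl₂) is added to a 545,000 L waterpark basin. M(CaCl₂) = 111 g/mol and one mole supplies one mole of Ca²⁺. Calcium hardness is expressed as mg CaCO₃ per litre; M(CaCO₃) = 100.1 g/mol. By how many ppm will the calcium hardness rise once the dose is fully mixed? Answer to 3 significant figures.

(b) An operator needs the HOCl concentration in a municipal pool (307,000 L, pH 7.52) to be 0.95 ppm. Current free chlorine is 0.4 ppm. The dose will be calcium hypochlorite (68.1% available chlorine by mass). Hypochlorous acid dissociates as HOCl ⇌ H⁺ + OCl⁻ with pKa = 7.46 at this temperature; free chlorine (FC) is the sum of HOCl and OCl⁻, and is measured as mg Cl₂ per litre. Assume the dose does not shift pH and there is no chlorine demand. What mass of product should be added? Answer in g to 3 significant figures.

(a) Moles of Ca²⁺: 18,500 g ÷ 111 g/mol = 166.7 mol.
(a) As CaCO₃: 166.7 mol × 100.1 g/mol = 16,680 g.
(a) Rise: 16,680 g / 545,000 L × 1000 = 30.61 mg/L.

(b) [OCl⁻]/[HOCl] = 10^(pH − pKa) = 10^(7.52 − 7.46) = 1.148; fraction as HOCl = 1/(1 + 1.148) = 0.4655.
(b) Free chlorine required for 0.95 ppm HOCl: 0.95 / 0.4655 = 2.041 ppm.
(b) FC to add: 2.041 − 0.4 = 1.641 mg/L as Cl₂.
(b) Cl₂ equivalent: 1.641 mg/L × 307,000 L = 503.7 g.
(b) Product at 68.1% available Cl: 503.7 / 0.681 = 739.7 g.

(a) 30.6 ppm; (b) 740 g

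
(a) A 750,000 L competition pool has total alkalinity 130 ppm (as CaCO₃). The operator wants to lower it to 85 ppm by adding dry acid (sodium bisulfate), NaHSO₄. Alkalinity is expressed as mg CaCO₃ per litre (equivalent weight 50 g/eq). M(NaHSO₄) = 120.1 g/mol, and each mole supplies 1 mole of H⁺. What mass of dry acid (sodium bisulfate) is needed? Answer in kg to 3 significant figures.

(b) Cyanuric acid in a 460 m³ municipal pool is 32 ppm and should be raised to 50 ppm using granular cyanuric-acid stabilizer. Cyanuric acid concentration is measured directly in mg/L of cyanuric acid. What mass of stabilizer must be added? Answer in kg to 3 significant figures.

(a) 81.1 kg; (b) 8.28 kg

(a) Alkalinity to neutralize: (130 − 85) = 45 mg/L as CaCO₃ × 750,000 L = 33,750 g as CaCO₃.
(a) Equivalents of H⁺ required: 33,750 ÷ 50 g/eq = 675 eq = 675 mol NaHSO₄.
(a) Mass of NaHSO₄: 675 × 120.1 = 81,070 g.

(b) Volume: 460 m³ = 460,000 L.
(b) CYA to add: (50 − 32) = 18 mg/L × 460,000 L = 8280 g cyanuric acid.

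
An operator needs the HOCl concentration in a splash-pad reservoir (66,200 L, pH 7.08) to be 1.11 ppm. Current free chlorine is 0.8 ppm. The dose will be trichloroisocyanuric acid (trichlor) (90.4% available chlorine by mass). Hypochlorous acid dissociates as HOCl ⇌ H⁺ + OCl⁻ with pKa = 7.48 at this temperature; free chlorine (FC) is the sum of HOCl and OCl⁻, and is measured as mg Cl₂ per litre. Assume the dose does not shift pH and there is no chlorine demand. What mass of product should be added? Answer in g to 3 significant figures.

55.1 g

[OCl⁻]/[HOCl] = 10^(pH − pKa) = 10^(7.08 − 7.48) = 0.3981; fraction as HOCl = 1/(1 + 0.3981) = 0.7153.
Free chlorine required for 1.11 ppm HOCl: 1.11 / 0.7153 = 1.552 ppm.
FC to add: 1.552 − 0.8 = 0.7519 mg/L as Cl₂.
Cl₂ equivalent: 0.7519 mg/L × 66,200 L = 49.78 g.
Product at 90.4% available Cl: 49.78 / 0.904 = 55.06 g.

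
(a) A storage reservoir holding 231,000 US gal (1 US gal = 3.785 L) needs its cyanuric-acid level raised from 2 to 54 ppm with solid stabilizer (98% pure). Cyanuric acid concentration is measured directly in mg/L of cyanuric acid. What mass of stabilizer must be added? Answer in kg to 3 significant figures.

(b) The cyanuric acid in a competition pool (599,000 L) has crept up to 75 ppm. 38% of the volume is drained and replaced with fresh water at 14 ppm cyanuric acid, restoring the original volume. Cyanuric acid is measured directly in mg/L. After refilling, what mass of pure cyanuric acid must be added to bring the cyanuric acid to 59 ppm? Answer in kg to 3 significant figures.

(a) 46.4 kg; (b) 4.30 kg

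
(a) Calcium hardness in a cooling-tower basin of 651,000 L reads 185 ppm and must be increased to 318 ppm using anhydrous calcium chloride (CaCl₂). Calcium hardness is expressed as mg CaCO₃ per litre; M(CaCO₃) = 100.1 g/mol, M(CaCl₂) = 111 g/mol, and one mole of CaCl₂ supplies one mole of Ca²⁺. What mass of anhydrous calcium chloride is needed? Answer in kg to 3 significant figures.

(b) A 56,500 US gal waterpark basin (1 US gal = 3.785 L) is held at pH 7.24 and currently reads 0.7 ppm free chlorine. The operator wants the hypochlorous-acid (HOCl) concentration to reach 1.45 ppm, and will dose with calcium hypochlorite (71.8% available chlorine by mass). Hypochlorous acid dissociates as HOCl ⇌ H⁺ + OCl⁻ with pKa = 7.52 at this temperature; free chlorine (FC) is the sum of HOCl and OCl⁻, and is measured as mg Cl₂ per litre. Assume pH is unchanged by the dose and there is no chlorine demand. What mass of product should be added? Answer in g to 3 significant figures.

(a) Hardness to add: (318 − 185) = 133 mg/L as CaCO₃ × 651,000 L = 86,580 g as CaCO₃.
(a) Moles of Ca²⁺ (1 mol Ca²⁺ ≡ 1 mol CaCO₃): 86,580 / 100.1 g/mol = 865 mol.
(a) Mass of CaCl₂: 865 × 111 = 96,010 g.

(b) Volume: 56,500 US gal × 3.785 L/gal = 213,852 L.
(b) [OCl⁻]/[HOCl] = 10^(pH − pKa) = 10^(7.24 − 7.52) = 0.5248; fraction as HOCl = 1/(1 + 0.5248) = 0.6558.
(b) Free chlorine required for 1.45 ppm HOCl: 1.45 / 0.6558 = 2.211 ppm.
(b) FC to add: 2.211 − 0.7 = 1.511 mg/L as Cl₂.
(b) Cl₂ equivalent: 1.511 mg/L × 213,852 L = 323.1 g.
(b) Product at 71.8% available Cl: 323.1 / 0.718 = 450 g.

(a) 96.0 kg; (b) 450 g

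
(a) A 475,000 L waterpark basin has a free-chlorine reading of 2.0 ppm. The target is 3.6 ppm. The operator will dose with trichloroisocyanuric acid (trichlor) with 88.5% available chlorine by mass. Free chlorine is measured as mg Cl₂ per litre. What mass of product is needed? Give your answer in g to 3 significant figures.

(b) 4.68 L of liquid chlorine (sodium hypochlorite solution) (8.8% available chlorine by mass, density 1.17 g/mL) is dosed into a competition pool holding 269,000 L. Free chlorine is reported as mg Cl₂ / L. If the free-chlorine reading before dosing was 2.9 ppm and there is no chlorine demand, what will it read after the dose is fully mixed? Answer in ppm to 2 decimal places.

(a) 859 g; (b) 4.69 ppm

(a) Chlorine deficit: 3.6 − 2.0 = 1.6 ppm = 1.6 mg/L as Cl₂.
(a) Cl₂ equivalent needed: 1.6 mg/L × 475,000 L = 760,000 mg = 760 g.
(a) Product at 88.5% available chlorine: 760 / 0.885 = 858.8 g.

(b) Mass of solution: 4.68 L × 1000 mL/L × 1.17 g/mL = 5476 g.
(b) Available chlorine delivered: 5476 g × 0.088 = 481.9 g as Cl₂.
(b) Concentration rise: 481.9 g / 269,000 L = 1.791 mg/L = 1.79 ppm.
(b) Final FC: 2.9 + 1.79 = 4.69 ppm.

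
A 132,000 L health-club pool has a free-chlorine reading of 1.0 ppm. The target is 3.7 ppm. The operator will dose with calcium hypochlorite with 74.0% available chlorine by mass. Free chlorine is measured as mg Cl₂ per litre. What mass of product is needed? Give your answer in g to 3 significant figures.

482 g

Chlorine deficit: 3.7 − 1.0 = 2.7 ppm = 2.7 mg/L as Cl₂.
Cl₂ equivalent needed: 2.7 mg/L × 132,000 L = 356,400 mg = 356.4 g.
Product at 74.0% available chlorine: 356.4 / 0.74 = 481.6 g.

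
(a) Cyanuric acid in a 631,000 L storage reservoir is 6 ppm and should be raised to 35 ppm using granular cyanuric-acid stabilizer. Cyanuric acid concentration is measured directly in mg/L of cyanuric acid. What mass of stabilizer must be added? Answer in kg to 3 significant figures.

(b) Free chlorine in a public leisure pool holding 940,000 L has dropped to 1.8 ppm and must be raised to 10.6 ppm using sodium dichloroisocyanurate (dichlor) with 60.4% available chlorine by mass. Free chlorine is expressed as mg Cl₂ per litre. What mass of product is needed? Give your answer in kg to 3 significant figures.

(a) CYA to add: (35 − 6) = 29 mg/L × 631,000 L = 18,300 g cyanuric acid.

(b) Chlorine deficit: 10.6 − 1.8 = 8.8 ppm = 8.8 mg/L as Cl₂.
(b) Cl₂ equivalent needed: 8.8 mg/L × 940,000 L = 8,272,000 mg = 8272 g.
(b) Product at 60.4% available chlorine: 8272 / 0.604 = 13,700 g.

(a) 18.3 kg; (b) 13.7 kg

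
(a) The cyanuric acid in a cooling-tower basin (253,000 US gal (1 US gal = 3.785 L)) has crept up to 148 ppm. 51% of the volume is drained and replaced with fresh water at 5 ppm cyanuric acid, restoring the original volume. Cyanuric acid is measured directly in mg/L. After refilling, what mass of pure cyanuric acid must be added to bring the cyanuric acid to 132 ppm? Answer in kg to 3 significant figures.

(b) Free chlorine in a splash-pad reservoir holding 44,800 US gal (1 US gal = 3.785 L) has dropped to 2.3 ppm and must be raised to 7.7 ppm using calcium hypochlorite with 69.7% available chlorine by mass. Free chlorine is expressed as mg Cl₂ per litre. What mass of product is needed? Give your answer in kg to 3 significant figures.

(a) 54.5 kg; (b) 1.31 kg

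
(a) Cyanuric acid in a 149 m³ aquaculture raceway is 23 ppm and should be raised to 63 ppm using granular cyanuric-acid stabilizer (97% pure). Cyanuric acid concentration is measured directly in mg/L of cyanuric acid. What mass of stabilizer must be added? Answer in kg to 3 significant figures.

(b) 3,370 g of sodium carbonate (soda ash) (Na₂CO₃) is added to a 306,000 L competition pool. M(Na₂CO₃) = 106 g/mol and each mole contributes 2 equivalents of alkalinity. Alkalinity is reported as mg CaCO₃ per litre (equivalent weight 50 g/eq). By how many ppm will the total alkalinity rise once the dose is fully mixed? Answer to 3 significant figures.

(a) 6.14 kg; (b) 10.4 ppm

(a) Volume: 149 m³ = 149,000 L.
(a) CYA to add: (63 − 23) = 40 mg/L × 149,000 L = 5960 g cyanuric acid.
(a) At 97% purity: 5960 / 0.97 = 6144 g product.

(b) Moles of Na₂CO₃: 3,370 g ÷ 106 g/mol = 31.79 mol → 63.58 eq of alkalinity.
(b) As CaCO₃: 63.58 eq × 50 g/eq = 3179 g.
(b) Rise: 3179 g / 306,000 L × 1000 = 10.39 mg/L.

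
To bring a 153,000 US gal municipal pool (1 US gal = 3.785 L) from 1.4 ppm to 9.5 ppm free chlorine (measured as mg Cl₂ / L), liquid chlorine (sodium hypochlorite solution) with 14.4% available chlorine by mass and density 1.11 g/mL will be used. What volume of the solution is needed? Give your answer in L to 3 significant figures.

29.3 L

Volume: 153,000 US gal × 3.785 L/gal = 579,105 L.
Chlorine deficit: 9.5 − 1.4 = 8.1 ppm = 8.1 mg/L as Cl₂.
Cl₂ equivalent needed: 8.1 mg/L × 579,105 L = 4,691,000 mg = 4691 g.
Product at 14.4% available chlorine: 4691 / 0.144 = 32,570 g.
Volume at density 1.11 g/mL: 32,570 g ÷ 1.11 g/mL = 29,350 mL.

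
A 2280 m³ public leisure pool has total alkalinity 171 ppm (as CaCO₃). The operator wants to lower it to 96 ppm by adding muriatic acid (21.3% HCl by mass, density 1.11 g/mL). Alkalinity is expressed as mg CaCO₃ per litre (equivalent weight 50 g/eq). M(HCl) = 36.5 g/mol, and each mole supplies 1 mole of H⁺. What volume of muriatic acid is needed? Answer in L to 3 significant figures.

Volume: 2280 m³ = 2,280,000 L.
Alkalinity to neutralize: (171 − 96) = 75 mg/L as CaCO₃ × 2,280,000 L = 171,000 g as CaCO₃.
Equivalents of H⁺ required: 171,000 ÷ 50 g/eq = 3420 eq = 3420 mol HCl.
Mass of HCl: 3420 × 36.5 = 124,800 g.
Mass of 21.3% solution: 124,800 / 0.213 = 586,100 g.
Volume: 586,100 g ÷ 1.11 g/mL = 528,000 mL.

528 L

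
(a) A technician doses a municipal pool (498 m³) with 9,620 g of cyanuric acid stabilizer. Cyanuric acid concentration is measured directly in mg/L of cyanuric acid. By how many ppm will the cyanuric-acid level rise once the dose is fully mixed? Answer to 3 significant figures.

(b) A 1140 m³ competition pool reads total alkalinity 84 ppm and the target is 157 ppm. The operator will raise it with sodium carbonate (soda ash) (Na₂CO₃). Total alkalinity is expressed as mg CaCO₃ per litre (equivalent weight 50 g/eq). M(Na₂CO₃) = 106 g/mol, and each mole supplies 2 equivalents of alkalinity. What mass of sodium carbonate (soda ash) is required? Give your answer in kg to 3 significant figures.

(a) 19.3 ppm; (b) 88.2 kg

(a) Volume: 498 m³ = 498,000 L.
(a) Rise: 9,620 g / 498,000 L × 1000 = 19.32 mg/L.

(b) Volume: 1140 m³ = 1,140,000 L.
(b) Alkalinity to add: (157 − 84) = 73 mg/L as CaCO₃ × 1,140,000 L = 83,220 g as CaCO₃.
(b) Equivalents: 83,220 g ÷ 50 g/eq = 1664 eq.
(b) Each mole of Na₂CO₃ supplies 2 eq, so 1664 / 2 = 832.2 mol.
(b) Mass: 832.2 mol × 106 g/mol = 88,210 g.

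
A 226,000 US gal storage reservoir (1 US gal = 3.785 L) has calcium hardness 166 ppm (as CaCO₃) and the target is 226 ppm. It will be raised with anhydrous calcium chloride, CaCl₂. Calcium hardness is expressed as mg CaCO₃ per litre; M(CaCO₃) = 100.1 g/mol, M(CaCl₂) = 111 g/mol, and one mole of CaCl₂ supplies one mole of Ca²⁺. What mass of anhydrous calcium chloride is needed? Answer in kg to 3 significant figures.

56.9 kg

Volume: 226,000 US gal × 3.785 L/gal = 855,410 L.
Hardness to add: (226 − 166) = 60 mg/L as CaCO₃ × 855,410 L = 51,320 g as CaCO₃.
Moles of Ca²⁺ (1 mol Ca²⁺ ≡ 1 mol CaCO₃): 51,320 / 100.1 g/mol = 512.7 mol.
Mass of CaCl₂: 512.7 × 111 = 56,910 g.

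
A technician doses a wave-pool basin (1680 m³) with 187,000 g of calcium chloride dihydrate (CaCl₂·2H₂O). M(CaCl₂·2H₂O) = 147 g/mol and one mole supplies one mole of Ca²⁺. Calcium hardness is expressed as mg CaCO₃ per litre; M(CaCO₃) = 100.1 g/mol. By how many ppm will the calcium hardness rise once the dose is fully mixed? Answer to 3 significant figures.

75.8 ppm

Volume: 1680 m³ = 1,680,000 L.
Moles of Ca²⁺: 187,000 g ÷ 147 g/mol = 1272 mol.
As CaCO₃: 1272 mol × 100.1 g/mol = 127,300 g.
Rise: 127,300 g / 1,680,000 L × 1000 = 75.8 mg/L.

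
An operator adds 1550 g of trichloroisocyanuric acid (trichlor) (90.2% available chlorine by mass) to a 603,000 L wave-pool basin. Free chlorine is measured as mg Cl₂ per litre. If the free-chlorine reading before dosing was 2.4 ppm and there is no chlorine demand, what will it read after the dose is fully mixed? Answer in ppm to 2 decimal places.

4.72 ppm

Available chlorine delivered: 1550 g × 0.902 = 1398 g as Cl₂.
Concentration rise: 1398 g / 603,000 L = 2.319 mg/L = 2.32 ppm.
Final FC: 2.4 + 2.32 = 4.72 ppm.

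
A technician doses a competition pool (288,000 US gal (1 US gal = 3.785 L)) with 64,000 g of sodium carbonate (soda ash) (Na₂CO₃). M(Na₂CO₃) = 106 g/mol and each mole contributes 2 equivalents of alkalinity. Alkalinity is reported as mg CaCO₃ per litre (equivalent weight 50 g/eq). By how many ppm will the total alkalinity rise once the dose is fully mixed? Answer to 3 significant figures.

55.4 ppm

Volume: 288,000 US gal × 3.785 L/gal = 1,090,080 L.
Moles of Na₂CO₃: 64,000 g ÷ 106 g/mol = 603.8 mol → 1208 eq of alkalinity.
As CaCO₃: 1208 eq × 50 g/eq = 60,380 g.
Rise: 60,380 g / 1,090,080 L × 1000 = 55.39 mg/L.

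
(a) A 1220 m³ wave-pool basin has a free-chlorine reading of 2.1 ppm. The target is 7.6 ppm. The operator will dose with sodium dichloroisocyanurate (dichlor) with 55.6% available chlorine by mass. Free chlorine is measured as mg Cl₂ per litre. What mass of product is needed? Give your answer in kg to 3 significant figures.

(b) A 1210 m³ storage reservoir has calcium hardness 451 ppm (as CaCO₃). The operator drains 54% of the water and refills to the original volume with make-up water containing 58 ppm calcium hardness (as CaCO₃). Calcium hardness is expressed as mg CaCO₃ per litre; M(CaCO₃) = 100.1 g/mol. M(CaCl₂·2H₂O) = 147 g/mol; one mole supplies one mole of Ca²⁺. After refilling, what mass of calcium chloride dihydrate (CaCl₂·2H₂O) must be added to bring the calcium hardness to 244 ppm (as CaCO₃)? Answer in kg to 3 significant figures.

(a) 12.1 kg; (b) 9.28 kg

(a) Volume: 1220 m³ = 1,220,000 L.
(a) Chlorine deficit: 7.6 − 2.1 = 5.5 ppm = 5.5 mg/L as Cl₂.
(a) Cl₂ equivalent needed: 5.5 mg/L × 1,220,000 L = 6,710,000 mg = 6710 g.
(a) Product at 55.6% available chlorine: 6710 / 0.556 = 12,070 g.

(b) Volume: 1210 m³ = 1,210,000 L.
(b) After draining 54% and refilling: 451 × 0.46 + 58 × 0.54 = 238.78 ppm.
(b) Deficit to target: 244 − 238.78 = 5.22 mg/L.
(b) As CaCO₃: 5.22 mg/L × 1,210,000 L = 6316 g; ÷ 100.1 = 63.1 mol Ca²⁺.
(b) Mass: 63.1 × 147 = 9276 g.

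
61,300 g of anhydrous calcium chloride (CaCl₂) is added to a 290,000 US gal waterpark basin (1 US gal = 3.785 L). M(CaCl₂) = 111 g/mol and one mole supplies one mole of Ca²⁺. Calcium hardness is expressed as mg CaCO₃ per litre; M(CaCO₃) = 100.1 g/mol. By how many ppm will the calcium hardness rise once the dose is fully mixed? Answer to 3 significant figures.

50.4 ppm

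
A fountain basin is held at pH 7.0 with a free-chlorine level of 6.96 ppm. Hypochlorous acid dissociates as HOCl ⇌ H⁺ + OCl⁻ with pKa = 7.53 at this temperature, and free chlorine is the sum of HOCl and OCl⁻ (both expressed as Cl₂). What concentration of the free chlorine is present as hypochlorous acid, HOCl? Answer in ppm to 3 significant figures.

[OCl⁻]/[HOCl] = 10^(pH − pKa) = 10^(7.0 − 7.53) = 10^-0.53 = 0.2951.
Fraction as HOCl = 1 / (1 + 0.2951) = 0.7721.
HOCl = 0.7721 × 6.96 ppm = 5.374 ppm.

5.37 ppm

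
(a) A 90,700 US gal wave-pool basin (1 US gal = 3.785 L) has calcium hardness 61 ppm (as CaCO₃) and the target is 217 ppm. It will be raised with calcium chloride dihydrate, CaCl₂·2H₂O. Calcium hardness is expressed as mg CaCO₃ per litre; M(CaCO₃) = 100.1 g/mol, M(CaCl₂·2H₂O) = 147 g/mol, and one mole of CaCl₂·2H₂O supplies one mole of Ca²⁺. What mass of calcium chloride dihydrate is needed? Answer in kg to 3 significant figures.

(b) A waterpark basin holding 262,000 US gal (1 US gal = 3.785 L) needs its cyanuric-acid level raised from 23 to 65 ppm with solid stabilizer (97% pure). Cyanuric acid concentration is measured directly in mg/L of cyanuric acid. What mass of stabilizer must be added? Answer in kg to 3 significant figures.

(a) Volume: 90,700 US gal × 3.785 L/gal = 343,300 L.
(a) Hardness to add: (217 − 61) = 156 mg/L as CaCO₃ × 343,300 L = 53,550 g as CaCO₃.
(a) Moles of Ca²⁺ (1 mol Ca²⁺ ≡ 1 mol CaCO₃): 53,550 / 100.1 g/mol = 535 mol.
(a) Mass of CaCl₂·2H₂O: 535 × 147 = 78,650 g.

(b) Volume: 262,000 US gal × 3.785 L/gal = 991,670 L.
(b) CYA to add: (65 − 23) = 42 mg/L × 991,670 L = 41,650 g cyanuric acid.
(b) At 97% purity: 41,650 / 0.97 = 42,940 g product.

(a) 78.6 kg; (b) 42.9 kg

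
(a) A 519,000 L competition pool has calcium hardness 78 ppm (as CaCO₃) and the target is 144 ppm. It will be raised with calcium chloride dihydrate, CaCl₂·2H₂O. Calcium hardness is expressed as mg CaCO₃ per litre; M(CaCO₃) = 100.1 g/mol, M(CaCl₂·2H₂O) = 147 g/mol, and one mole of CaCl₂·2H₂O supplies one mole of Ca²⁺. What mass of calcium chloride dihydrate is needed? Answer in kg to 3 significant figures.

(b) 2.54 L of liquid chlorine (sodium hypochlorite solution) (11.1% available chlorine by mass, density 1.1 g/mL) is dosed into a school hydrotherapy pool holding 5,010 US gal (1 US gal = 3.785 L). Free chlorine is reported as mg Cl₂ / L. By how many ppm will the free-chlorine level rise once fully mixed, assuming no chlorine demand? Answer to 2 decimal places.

(a) Hardness to add: (144 − 78) = 66 mg/L as CaCO₃ × 519,000 L = 34,250 g as CaCO₃.
(a) Moles of Ca²⁺ (1 mol Ca²⁺ ≡ 1 mol CaCO₃): 34,250 / 100.1 g/mol = 342.2 mol.
(a) Mass of CaCl₂·2H₂O: 342.2 × 147 = 50,300 g.

(b) Volume: 5,010 US gal × 3.785 L/gal = 18,963 L.
(b) Mass of solution: 2.54 L × 1000 mL/L × 1.1 g/mL = 2794 g.
(b) Available chlorine delivered: 2794 g × 0.111 = 310.1 g as Cl₂.
(b) Concentration rise: 310.1 g / 18,963 L = 16.35 mg/L = 16.35 ppm.

(a) 50.3 kg; (b) 16.35 ppm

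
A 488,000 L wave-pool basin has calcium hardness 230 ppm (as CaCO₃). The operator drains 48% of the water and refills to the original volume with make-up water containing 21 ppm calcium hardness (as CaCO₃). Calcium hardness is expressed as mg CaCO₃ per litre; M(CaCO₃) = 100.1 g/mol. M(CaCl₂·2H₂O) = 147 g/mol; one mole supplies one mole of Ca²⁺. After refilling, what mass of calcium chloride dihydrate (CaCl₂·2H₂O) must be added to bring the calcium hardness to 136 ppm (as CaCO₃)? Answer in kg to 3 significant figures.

4.53 kg

After draining 48% and refilling: 230 × 0.52 + 21 × 0.48 = 129.68 ppm.
Deficit to target: 136 − 129.68 = 6.32 mg/L.
As CaCO₃: 6.32 mg/L × 488,000 L = 3084 g; ÷ 100.1 = 30.81 mol Ca²⁺.
Mass: 30.81 × 147 = 4529 g.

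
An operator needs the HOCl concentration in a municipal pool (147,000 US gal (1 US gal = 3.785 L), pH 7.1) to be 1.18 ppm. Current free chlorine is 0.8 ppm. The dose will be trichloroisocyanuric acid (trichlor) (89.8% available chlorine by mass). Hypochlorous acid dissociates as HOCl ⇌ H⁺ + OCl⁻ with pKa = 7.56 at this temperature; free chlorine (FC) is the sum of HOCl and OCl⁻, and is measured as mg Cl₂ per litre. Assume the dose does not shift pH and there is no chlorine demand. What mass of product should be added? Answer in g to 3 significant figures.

489 g

Volume: 147,000 US gal × 3.785 L/gal = 556,395 L.
[OCl⁻]/[HOCl] = 10^(pH − pKa) = 10^(7.1 − 7.56) = 0.3467; fraction as HOCl = 1/(1 + 0.3467) = 0.7425.
Free chlorine required for 1.18 ppm HOCl: 1.18 / 0.7425 = 1.589 ppm.
FC to add: 1.589 − 0.8 = 0.7891 mg/L as Cl₂.
Cl₂ equivalent: 0.7891 mg/L × 556,395 L = 439.1 g.
Product at 89.8% available Cl: 439.1 / 0.898 = 489 g.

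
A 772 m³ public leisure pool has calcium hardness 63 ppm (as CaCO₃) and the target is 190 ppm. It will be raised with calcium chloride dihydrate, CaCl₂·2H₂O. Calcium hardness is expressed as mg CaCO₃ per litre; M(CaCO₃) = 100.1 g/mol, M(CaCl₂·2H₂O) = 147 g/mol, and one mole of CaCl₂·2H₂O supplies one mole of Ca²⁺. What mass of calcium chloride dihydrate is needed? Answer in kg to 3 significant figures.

Volume: 772 m³ = 772,000 L.
Hardness to add: (190 − 63) = 127 mg/L as CaCO₃ × 772,000 L = 98,040 g as CaCO₃.
Moles of Ca²⁺ (1 mol Ca²⁺ ≡ 1 mol CaCO₃): 98,040 / 100.1 g/mol = 979.5 mol.
Mass of CaCl₂·2H₂O: 979.5 × 147 = 144,000 g.

144 kg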